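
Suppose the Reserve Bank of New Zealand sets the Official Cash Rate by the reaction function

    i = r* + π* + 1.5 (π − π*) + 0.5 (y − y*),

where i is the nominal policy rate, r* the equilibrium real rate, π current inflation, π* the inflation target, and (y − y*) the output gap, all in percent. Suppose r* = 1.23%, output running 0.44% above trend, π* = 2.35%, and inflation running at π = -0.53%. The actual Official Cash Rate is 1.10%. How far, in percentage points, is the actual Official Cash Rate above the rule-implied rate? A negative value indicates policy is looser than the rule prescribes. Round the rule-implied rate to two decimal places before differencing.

Output 0.44% above potential → (y − y*) = 0.44.
i = 1.23 + 2.35 + 1.5 × (-0.53 − 2.35) + 0.5 × 0.44
   = 1.23 + 2.35 − 4.32 + 0.22 = -0.52
Deviation = 1.10 − (-0.52) = 1.62 pp.

1.62 pp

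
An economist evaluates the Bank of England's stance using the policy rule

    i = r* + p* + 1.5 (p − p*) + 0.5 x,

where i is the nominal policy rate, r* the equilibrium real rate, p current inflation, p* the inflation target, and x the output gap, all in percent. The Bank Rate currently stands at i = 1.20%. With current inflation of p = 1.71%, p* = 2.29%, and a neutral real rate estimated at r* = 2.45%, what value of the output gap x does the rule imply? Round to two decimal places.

-5.34%

0.5 x = 1.20 − 2.45 − 2.29 − 1.5 × (1.71 − 2.29) = -2.67
x = -2.67 / 0.5 = -5.34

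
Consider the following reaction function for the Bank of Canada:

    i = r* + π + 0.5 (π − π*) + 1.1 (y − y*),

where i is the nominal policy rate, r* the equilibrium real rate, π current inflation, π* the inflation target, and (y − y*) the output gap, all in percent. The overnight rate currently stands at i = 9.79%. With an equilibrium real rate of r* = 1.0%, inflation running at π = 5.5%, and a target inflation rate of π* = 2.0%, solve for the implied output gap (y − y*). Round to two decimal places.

1.1 (y − y*) = 9.79 − 1.0 − 5.5 − 0.5 × (5.5 − 2.0) = 1.54
(y − y*) = 1.54 / 1.1 = 1.40

1.40%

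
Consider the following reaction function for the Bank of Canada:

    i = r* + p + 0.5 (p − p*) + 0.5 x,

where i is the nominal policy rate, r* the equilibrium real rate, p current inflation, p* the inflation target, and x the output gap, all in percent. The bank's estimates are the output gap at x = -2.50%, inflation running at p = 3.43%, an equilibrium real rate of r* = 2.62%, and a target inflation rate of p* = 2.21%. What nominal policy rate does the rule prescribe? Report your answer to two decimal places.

5.41%

i = 2.62 + 3.43 + 0.5 × (3.43 − 2.21) + 0.5 × (-2.50)
   = 2.62 + 3.43 + 0.61 − 1.25 = 5.41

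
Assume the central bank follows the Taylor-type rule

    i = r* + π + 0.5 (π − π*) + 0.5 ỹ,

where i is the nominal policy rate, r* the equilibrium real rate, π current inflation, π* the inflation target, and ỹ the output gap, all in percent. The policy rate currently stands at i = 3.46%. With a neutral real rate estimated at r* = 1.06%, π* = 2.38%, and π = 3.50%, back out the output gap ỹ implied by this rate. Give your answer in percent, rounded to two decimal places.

-3.32%

0.5 ỹ = 3.46 − 1.06 − 3.50 − 0.5 × (3.50 − 2.38) = -1.66
ỹ = -1.66 / 0.5 = -3.32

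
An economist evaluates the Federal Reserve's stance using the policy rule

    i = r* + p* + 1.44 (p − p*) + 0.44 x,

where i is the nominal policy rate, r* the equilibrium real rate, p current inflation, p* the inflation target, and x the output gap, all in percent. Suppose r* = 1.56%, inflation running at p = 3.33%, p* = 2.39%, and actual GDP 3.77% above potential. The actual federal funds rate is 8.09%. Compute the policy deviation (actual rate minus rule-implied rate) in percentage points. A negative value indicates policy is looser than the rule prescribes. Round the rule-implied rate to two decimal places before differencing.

1.13 pp

Output 3.77% above potential → x = 3.77.
i = 1.56 + 2.39 + 1.44 × (3.33 − 2.39) + 0.44 × 3.77
   = 1.56 + 2.39 + 1.3536 + 1.6588 = 6.96
Deviation = 8.09 − 6.96 = 1.13 pp.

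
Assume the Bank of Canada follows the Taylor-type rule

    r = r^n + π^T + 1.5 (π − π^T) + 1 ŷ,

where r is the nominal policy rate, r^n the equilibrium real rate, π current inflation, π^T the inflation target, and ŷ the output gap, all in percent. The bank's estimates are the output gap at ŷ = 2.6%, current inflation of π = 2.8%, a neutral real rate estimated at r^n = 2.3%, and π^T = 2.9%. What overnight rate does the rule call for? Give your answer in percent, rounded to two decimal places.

r = 2.3 + 2.9 + 1.5 × (2.8 − 2.9) + 1 × 2.6
   = 2.3 + 2.9 − 0.15 + 2.6 = 7.65

7.65%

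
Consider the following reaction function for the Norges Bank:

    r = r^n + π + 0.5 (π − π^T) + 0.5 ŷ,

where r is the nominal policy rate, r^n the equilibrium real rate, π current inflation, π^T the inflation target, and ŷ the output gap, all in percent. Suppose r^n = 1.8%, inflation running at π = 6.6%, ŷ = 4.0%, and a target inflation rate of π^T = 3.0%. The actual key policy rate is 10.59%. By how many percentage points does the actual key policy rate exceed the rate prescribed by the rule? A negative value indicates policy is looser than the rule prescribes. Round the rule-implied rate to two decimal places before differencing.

-1.61 pp

r = 1.8 + 6.6 + 0.5 × (6.6 − 3.0) + 0.5 × 4.0
   = 1.8 + 6.6 + 1.8 + 2 = 12.20
Deviation = 10.59 − 12.20 = -1.61 pp.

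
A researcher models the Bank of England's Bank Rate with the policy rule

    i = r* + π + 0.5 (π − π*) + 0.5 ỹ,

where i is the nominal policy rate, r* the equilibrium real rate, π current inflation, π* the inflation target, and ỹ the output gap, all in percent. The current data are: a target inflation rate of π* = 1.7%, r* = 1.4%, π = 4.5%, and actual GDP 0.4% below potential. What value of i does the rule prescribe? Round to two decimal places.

7.10%

Output 0.4% below potential → ỹ = -0.4.
i = 1.4 + 4.5 + 0.5 × (4.5 − 1.7) + 0.5 × (-0.4)
   = 1.4 + 4.5 + 1.4 − 0.2 = 7.10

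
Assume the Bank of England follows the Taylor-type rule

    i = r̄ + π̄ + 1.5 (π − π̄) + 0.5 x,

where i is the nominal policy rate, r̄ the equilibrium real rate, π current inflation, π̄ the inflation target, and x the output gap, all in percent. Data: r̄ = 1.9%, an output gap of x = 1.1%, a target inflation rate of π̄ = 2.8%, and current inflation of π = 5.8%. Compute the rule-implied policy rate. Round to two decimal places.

9.75%

i = 1.9 + 2.8 + 1.5 × (5.8 − 2.8) + 0.5 × 1.1
   = 1.9 + 2.8 + 4.5 + 0.55 = 9.75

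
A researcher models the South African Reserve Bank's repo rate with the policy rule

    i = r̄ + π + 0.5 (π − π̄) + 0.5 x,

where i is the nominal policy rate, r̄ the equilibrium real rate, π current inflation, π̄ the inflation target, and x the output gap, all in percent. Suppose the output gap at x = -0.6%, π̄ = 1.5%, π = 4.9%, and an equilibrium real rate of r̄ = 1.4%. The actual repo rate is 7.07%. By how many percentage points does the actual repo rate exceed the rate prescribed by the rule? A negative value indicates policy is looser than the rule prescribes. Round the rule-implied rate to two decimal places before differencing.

i = 1.4 + 4.9 + 0.5 × (4.9 − 1.5) + 0.5 × (-0.6)
   = 1.4 + 4.9 + 1.7 − 0.3 = 7.70
Deviation = 7.07 − 7.70 = -0.63 pp.

-0.63 pp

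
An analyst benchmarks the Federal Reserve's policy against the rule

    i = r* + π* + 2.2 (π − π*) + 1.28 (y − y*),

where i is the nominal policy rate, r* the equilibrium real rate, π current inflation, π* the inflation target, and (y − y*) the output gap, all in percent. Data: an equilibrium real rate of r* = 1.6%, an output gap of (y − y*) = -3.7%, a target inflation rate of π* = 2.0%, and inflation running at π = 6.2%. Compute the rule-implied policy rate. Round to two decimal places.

i = 1.6 + 2.0 + 2.2 × (6.2 − 2.0) + 1.28 × (-3.7)
   = 1.6 + 2 + 9.24 − 4.736 = 8.10

8.10%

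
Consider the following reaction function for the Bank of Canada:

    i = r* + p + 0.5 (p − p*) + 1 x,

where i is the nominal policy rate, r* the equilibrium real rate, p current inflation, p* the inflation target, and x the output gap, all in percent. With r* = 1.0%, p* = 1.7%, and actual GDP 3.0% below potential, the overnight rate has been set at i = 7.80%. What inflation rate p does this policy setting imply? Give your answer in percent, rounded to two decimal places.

7.10%

Output 3.0% below potential → x = -3.0.
Collecting p: i = r* + (1 + 0.5) p − 0.5 p* + 1 x
1.5 p = 7.80 − 1.0 + 0.5 × 1.7 − 1 × (-3.0) = 10.65
p = 10.65 / 1.5 = 7.10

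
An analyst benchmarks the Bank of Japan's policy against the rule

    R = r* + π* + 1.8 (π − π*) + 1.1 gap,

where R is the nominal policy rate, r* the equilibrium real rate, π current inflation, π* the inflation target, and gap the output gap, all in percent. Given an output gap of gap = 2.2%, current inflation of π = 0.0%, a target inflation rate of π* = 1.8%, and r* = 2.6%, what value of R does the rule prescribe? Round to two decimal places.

3.58%

R = 2.6 + 1.8 + 1.8 × (0.0 − 1.8) + 1.1 × 2.2
   = 2.6 + 1.8 − 3.24 + 2.42 = 3.58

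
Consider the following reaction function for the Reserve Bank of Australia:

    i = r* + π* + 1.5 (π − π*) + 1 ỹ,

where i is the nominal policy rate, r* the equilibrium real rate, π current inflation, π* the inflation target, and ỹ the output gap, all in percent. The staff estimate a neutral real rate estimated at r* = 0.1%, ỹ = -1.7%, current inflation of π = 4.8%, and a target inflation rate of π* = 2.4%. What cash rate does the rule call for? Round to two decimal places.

4.40%

i = 0.1 + 2.4 + 1.5 × (4.8 − 2.4) + 1 × (-1.7)
   = 0.1 + 2.4 + 3.6 − 1.7 = 4.40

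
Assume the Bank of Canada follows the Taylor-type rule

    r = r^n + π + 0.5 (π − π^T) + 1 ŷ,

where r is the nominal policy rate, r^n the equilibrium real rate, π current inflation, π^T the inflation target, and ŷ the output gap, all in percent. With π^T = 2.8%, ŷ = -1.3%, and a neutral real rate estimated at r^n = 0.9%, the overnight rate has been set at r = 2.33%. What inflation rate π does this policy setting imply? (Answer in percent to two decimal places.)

Collecting π: r = r^n + (1 + 0.5) π − 0.5 π^T + 1 ŷ
1.5 π = 2.33 − 0.9 + 0.5 × 2.8 − 1 × (-1.3) = 4.13
π = 4.13 / 1.5 = 2.75

2.75%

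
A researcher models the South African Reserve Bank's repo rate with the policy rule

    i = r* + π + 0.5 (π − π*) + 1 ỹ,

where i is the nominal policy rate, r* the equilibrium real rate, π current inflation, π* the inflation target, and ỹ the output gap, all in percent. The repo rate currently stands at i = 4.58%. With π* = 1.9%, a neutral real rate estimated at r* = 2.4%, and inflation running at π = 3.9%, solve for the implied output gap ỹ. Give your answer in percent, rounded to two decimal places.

1 ỹ = 4.58 − 2.4 − 3.9 − 0.5 × (3.9 − 1.9) = -2.72
ỹ = -2.72 / 1 = -2.72

-2.72%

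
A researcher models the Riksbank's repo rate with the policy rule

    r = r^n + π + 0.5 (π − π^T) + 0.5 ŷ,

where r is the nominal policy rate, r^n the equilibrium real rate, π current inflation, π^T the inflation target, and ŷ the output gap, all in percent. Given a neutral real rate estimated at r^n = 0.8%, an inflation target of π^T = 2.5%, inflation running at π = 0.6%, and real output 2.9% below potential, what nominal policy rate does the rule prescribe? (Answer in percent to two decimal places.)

Output 2.9% below potential → ŷ = -2.9.
r = 0.8 + 0.6 + 0.5 × (0.6 − 2.5) + 0.5 × (-2.9)
   = 0.8 + 0.6 − 0.95 − 1.45 = -1.00

-1.00%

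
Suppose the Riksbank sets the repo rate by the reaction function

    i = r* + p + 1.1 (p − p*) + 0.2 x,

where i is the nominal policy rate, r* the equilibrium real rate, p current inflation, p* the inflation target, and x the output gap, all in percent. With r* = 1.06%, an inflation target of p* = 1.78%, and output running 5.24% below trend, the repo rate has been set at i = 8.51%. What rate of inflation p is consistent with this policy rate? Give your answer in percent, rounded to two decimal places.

4.98%

Output 5.24% below potential → x = -5.24.
Collecting p: i = r* + (1 + 1.1) p − 1.1 p* + 0.2 x
2.1 p = 8.51 − 1.06 + 1.1 × 1.78 − 0.2 × (-5.24) = 10.456
p = 10.456 / 2.1 = 4.98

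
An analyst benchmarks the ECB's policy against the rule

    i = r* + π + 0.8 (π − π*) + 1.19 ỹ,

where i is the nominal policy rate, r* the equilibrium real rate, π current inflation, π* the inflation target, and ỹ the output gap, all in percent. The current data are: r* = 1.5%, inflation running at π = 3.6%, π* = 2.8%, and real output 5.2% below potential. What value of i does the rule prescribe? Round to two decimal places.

-0.45%

Output 5.2% below potential → ỹ = -5.2.
i = 1.5 + 3.6 + 0.8 × (3.6 − 2.8) + 1.19 × (-5.2)
   = 1.5 + 3.6 + 0.64 − 6.188 = -0.45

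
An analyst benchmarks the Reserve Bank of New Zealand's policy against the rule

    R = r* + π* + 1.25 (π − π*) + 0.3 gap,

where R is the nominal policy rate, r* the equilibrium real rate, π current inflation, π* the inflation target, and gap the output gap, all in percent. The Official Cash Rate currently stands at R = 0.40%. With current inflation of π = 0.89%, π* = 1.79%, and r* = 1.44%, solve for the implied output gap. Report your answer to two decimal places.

-5.68%

0.3 gap = 0.40 − 1.44 − 1.79 − 1.25 × (0.89 − 1.79) = -1.705
gap = -1.705 / 0.3 = -5.68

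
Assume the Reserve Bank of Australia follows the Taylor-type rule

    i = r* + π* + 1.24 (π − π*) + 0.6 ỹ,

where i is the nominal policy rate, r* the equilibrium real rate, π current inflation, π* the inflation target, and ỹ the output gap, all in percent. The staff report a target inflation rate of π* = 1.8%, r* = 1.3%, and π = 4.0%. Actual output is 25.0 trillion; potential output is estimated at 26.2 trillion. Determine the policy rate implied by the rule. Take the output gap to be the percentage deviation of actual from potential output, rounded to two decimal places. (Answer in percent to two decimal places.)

3.08%

Output gap = 100 × (25.0 − 26.2) / 26.2 = -4.58%.
i = 1.30 + 1.80 + 1.24 × (4.00 − 1.80) + 0.6 × (-4.58)
   = 1.30 + 1.8 + 2.728 − 2.748 = 3.08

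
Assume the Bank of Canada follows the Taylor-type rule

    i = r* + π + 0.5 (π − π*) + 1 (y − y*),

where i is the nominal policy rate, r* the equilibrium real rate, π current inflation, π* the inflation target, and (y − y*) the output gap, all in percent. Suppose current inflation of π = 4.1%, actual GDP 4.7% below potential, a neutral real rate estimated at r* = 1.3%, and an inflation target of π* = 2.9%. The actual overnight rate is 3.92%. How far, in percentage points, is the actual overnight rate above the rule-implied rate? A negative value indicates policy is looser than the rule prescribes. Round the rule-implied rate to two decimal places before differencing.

Output 4.7% below potential → (y − y*) = -4.7.
i = 1.3 + 4.1 + 0.5 × (4.1 − 2.9) + 1 × (-4.7)
   = 1.3 + 4.1 + 0.6 − 4.7 = 1.30
Deviation = 3.92 − 1.30 = 2.62 pp.

2.62 pp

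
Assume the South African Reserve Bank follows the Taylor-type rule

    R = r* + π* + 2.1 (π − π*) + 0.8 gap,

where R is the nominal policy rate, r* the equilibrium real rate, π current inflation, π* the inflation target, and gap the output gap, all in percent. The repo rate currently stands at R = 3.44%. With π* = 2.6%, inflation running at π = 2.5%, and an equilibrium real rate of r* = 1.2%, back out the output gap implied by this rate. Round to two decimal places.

0.8 gap = 3.44 − 1.2 − 2.6 − 2.1 × (2.5 − 2.6) = -0.15
gap = -0.15 / 0.8 = -0.19

-0.19%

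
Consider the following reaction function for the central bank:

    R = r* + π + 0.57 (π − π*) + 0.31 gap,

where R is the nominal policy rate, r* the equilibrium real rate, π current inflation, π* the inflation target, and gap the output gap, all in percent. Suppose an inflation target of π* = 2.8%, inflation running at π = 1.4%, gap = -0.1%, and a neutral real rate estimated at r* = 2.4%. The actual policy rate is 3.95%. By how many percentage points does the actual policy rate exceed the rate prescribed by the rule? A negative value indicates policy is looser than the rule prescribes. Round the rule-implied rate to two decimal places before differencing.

0.98 pp

R = 2.4 + 1.4 + 0.57 × (1.4 − 2.8) + 0.31 × (-0.1)
   = 2.4 + 1.4 − 0.798 − 0.031 = 2.97
Deviation = 3.95 − 2.97 = 0.98 pp.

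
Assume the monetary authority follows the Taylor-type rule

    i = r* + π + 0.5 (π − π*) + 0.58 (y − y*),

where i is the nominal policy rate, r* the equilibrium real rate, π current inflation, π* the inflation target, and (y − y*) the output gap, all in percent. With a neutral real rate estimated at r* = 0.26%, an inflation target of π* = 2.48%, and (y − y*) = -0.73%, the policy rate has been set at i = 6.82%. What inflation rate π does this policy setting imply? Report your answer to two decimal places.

5.48%

Collecting π: i = r* + (1 + 0.5) π − 0.5 π* + 0.58 (y − y*)
1.5 π = 6.82 − 0.26 + 0.5 × 2.48 − 0.58 × (-0.73) = 8.2234
π = 8.2234 / 1.5 = 5.48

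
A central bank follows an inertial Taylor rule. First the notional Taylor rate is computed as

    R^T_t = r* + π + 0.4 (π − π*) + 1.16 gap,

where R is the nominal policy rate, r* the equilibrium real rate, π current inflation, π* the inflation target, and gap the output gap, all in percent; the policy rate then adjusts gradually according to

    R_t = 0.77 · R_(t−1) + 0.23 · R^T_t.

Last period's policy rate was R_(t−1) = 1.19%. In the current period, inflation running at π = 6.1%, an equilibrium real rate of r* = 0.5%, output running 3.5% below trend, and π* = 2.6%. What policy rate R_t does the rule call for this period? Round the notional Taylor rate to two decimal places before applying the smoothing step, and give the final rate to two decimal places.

1.82%

Output 3.5% below potential → gap = -3.5.
R^T_t = 0.5 + 6.1 + 0.4 × (6.1 − 2.6) + 1.16 × (-3.5)
   = 0.5 + 6.1 + 1.4 − 4.06 = 3.94
R_t = 0.77 × 1.19 + 0.23 × 3.94 = 0.9163 + 0.9062 = 1.82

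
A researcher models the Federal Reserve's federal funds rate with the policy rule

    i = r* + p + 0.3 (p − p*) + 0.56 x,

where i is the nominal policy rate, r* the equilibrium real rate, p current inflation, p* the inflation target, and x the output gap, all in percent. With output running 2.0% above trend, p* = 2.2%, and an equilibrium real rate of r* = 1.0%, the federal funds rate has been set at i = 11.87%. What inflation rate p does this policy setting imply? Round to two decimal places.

8.01%

Output 2.0% above potential → x = 2.0.
Collecting p: i = r* + (1 + 0.3) p − 0.3 p* + 0.56 x
1.3 p = 11.87 − 1.0 + 0.3 × 2.2 − 0.56 × 2.0 = 10.41
p = 10.41 / 1.3 = 8.01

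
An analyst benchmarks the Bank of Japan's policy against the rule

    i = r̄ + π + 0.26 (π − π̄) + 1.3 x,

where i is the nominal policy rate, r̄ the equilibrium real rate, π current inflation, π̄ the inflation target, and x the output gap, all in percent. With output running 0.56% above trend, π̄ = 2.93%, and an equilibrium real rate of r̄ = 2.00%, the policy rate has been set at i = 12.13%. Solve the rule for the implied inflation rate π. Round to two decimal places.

Output 0.56% above potential → x = 0.56.
Collecting π: i = r̄ + (1 + 0.26) π − 0.26 π̄ + 1.3 x
1.26 π = 12.13 − 2.00 + 0.26 × 2.93 − 1.3 × 0.56 = 10.1638
π = 10.1638 / 1.26 = 8.07

8.07%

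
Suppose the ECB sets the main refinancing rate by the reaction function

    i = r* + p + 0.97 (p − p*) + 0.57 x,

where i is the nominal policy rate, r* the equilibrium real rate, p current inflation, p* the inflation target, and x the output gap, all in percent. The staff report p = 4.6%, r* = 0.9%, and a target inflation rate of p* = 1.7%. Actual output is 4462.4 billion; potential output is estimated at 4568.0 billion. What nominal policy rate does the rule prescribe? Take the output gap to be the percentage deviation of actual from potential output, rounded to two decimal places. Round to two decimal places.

Output gap = 100 × (4462.4 − 4568.0) / 4568.0 = -2.31%.
i = 0.90 + 4.60 + 0.97 × (4.60 − 1.70) + 0.57 × (-2.31)
   = 0.90 + 4.6 + 2.813 − 1.3167 = 7.00

7.00%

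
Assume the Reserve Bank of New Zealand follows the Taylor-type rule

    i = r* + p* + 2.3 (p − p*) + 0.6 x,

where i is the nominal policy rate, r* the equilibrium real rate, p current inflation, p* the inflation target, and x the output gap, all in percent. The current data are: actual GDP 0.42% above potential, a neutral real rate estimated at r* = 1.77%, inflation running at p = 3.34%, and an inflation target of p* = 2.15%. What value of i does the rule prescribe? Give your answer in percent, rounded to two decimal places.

Output 0.42% above potential → x = 0.42.
i = 1.77 + 2.15 + 2.3 × (3.34 − 2.15) + 0.6 × 0.42
   = 1.77 + 2.15 + 2.737 + 0.252 = 6.91

6.91%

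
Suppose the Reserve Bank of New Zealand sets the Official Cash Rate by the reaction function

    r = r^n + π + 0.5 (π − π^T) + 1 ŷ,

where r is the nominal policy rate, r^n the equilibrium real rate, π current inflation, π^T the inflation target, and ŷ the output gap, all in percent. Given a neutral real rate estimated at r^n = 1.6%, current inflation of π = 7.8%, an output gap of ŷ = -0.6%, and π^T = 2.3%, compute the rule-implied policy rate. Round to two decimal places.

11.55%

r = 1.6 + 7.8 + 0.5 × (7.8 − 2.3) + 1 × (-0.6)
   = 1.6 + 7.8 + 2.75 − 0.6 = 11.55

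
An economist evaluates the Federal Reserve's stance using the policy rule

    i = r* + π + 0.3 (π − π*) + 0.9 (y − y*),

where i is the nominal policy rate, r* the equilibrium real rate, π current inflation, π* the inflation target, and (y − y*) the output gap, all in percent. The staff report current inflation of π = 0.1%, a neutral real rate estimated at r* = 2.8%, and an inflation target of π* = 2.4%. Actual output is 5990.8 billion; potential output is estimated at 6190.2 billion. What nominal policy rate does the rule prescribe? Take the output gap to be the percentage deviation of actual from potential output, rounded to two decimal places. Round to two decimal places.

-0.69%

Output gap = 100 × (5990.8 − 6190.2) / 6190.2 = -3.22%.
i = 2.80 + 0.10 + 0.3 × (0.10 − 2.40) + 0.9 × (-3.22)
   = 2.80 + 0.1 − 0.69 − 2.898 = -0.69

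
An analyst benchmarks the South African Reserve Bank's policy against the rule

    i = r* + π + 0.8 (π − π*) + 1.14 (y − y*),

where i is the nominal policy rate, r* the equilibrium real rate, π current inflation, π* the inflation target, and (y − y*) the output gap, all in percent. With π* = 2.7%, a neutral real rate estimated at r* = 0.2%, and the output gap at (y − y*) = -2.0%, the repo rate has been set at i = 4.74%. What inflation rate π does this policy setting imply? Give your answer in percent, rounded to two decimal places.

Collecting π: i = r* + (1 + 0.8) π − 0.8 π* + 1.14 (y − y*)
1.8 π = 4.74 − 0.2 + 0.8 × 2.7 − 1.14 × (-2.0) = 8.98
π = 8.98 / 1.8 = 4.99

4.99%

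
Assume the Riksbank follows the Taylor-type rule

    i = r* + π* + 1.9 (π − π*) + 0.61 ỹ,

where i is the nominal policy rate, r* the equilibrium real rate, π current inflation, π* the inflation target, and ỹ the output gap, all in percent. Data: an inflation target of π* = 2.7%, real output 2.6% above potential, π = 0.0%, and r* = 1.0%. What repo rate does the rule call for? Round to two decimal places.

Output 2.6% above potential → ỹ = 2.6.
i = 1.0 + 2.7 + 1.9 × (0.0 − 2.7) + 0.61 × 2.6
   = 1.0 + 2.7 − 5.13 + 1.586 = 0.16

0.16%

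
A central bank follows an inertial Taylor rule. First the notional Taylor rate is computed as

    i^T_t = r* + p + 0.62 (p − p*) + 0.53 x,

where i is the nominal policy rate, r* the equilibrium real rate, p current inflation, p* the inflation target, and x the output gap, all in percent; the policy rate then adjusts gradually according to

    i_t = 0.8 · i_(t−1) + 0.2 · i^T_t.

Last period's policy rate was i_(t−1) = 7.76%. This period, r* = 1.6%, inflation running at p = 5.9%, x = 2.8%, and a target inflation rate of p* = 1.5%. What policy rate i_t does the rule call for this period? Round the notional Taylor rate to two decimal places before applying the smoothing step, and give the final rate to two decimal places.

i^T_t = 1.6 + 5.9 + 0.62 × (5.9 − 1.5) + 0.53 × 2.8
   = 1.6 + 5.9 + 2.728 + 1.484 = 11.71
i_t = 0.8 × 7.76 + 0.2 × 11.71 = 6.208 + 2.342 = 8.55

8.55%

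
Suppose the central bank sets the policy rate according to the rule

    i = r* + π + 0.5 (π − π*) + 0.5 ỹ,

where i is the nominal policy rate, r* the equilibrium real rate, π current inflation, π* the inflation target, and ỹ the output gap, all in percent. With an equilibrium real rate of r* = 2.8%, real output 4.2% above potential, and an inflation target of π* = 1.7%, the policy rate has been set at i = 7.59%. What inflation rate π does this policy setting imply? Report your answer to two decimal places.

Output 4.2% above potential → ỹ = 4.2.
Collecting π: i = r* + (1 + 0.5) π − 0.5 π* + 0.5 ỹ
1.5 π = 7.59 − 2.8 + 0.5 × 1.7 − 0.5 × 4.2 = 3.54
π = 3.54 / 1.5 = 2.36

2.36%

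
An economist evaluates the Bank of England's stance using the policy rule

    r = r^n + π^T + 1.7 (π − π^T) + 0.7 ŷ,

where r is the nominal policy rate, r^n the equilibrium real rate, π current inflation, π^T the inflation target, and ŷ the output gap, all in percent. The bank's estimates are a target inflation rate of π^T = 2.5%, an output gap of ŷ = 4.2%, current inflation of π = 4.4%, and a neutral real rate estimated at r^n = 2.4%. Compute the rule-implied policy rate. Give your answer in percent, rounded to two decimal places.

r = 2.4 + 2.5 + 1.7 × (4.4 − 2.5) + 0.7 × 4.2
   = 2.4 + 2.5 + 3.23 + 2.94 = 11.07

11.07%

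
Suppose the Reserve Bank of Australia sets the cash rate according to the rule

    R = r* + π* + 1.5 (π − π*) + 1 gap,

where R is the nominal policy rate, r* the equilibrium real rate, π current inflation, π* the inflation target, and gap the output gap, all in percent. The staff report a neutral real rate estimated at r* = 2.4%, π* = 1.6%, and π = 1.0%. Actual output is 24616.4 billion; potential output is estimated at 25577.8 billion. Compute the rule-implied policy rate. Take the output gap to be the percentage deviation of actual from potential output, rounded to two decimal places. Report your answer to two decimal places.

Output gap = 100 × (24616.4 − 25577.8) / 25577.8 = -3.76%.
R = 2.40 + 1.60 + 1.5 × (1.00 − 1.60) + 1 × (-3.76)
   = 2.40 + 1.6 − 0.9 − 3.76 = -0.66

-0.66%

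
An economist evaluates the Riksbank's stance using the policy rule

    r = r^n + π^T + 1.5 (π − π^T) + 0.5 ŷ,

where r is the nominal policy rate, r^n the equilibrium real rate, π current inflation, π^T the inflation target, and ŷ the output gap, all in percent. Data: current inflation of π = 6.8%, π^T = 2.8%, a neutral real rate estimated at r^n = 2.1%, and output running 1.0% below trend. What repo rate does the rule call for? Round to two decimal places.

10.40%

Output 1.0% below potential → ŷ = -1.0.
r = 2.1 + 2.8 + 1.5 × (6.8 − 2.8) + 0.5 × (-1.0)
   = 2.1 + 2.8 + 6 − 0.5 = 10.40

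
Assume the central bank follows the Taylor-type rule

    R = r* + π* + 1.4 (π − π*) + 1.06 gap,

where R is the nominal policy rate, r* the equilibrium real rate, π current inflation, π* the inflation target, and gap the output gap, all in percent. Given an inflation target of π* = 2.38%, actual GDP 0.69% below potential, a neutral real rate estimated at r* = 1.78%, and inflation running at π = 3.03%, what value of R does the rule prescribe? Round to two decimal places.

4.34%

Output 0.69% below potential → gap = -0.69.
R = 1.78 + 2.38 + 1.4 × (3.03 − 2.38) + 1.06 × (-0.69)
   = 1.78 + 2.38 + 0.91 − 0.7314 = 4.34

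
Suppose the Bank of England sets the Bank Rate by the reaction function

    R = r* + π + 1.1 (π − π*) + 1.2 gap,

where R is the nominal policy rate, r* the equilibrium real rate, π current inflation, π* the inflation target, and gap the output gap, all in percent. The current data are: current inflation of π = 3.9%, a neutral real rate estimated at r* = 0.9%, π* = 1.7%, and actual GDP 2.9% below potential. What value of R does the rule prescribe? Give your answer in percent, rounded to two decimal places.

Output 2.9% below potential → gap = -2.9.
R = 0.9 + 3.9 + 1.1 × (3.9 − 1.7) + 1.2 × (-2.9)
   = 0.9 + 3.9 + 2.42 − 3.48 = 3.74

3.74%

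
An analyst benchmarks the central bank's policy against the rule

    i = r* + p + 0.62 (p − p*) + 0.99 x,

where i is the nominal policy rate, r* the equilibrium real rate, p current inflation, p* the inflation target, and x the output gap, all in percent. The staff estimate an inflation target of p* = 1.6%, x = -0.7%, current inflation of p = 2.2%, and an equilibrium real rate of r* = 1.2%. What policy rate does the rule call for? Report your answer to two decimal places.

i = 1.2 + 2.2 + 0.62 × (2.2 − 1.6) + 0.99 × (-0.7)
   = 1.2 + 2.2 + 0.372 − 0.693 = 3.08

3.08%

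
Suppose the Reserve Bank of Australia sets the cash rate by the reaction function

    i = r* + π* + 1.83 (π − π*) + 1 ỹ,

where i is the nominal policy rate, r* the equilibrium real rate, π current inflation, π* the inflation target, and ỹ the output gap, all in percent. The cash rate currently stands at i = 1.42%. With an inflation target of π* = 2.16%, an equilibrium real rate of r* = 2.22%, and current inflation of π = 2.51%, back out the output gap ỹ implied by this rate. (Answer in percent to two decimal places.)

1 ỹ = 1.42 − 2.22 − 2.16 − 1.83 × (2.51 − 2.16) = -3.6005
ỹ = -3.6005 / 1 = -3.60

-3.60%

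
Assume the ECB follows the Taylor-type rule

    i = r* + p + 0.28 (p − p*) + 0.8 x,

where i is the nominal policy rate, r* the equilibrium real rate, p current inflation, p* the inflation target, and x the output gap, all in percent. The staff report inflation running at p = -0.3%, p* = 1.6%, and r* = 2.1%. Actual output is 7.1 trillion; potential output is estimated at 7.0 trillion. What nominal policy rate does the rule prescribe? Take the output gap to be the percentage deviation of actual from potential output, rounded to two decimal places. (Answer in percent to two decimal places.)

2.41%

Output gap = 100 × (7.1 − 7.0) / 7.0 = 1.43%.
i = 2.10 + (-0.30) + 0.28 × (-0.30 − 1.60) + 0.8 × 1.43
   = 2.10 − 0.3 − 0.532 + 1.144 = 2.41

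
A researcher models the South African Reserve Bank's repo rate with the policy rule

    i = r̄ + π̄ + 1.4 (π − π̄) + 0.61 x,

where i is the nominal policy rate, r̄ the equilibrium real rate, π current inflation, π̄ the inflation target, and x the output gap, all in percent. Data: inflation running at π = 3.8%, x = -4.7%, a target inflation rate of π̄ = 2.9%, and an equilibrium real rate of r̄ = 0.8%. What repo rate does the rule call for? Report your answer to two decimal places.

i = 0.8 + 2.9 + 1.4 × (3.8 − 2.9) + 0.61 × (-4.7)
   = 0.8 + 2.9 + 1.26 − 2.867 = 2.09

2.09%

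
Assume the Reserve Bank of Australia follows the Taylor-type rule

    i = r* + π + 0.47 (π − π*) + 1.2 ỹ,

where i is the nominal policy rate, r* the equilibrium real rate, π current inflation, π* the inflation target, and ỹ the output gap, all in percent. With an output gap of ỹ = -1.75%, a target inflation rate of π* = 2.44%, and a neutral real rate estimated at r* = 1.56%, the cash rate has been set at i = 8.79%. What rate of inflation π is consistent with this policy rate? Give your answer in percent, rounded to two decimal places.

7.13%

Collecting π: i = r* + (1 + 0.47) π − 0.47 π* + 1.2 ỹ
1.47 π = 8.79 − 1.56 + 0.47 × 2.44 − 1.2 × (-1.75) = 10.4768
π = 10.4768 / 1.47 = 7.13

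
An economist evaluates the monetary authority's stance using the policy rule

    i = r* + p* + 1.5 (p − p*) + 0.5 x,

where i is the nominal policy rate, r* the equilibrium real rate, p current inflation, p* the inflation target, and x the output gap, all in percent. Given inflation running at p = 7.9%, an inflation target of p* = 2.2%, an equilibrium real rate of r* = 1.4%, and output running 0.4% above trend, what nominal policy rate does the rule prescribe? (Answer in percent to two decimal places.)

Output 0.4% above potential → x = 0.4.
i = 1.4 + 2.2 + 1.5 × (7.9 − 2.2) + 0.5 × 0.4
   = 1.4 + 2.2 + 8.55 + 0.2 = 12.35

12.35%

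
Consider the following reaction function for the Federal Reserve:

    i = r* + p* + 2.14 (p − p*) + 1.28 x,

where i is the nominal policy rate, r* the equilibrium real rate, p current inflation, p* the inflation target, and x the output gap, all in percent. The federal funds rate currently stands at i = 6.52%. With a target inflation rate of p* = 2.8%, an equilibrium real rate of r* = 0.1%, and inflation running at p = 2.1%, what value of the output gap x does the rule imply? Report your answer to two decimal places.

4.00%

1.28 x = 6.52 − 0.1 − 2.8 − 2.14 × (2.1 − 2.8) = 5.118
x = 5.118 / 1.28 = 4.00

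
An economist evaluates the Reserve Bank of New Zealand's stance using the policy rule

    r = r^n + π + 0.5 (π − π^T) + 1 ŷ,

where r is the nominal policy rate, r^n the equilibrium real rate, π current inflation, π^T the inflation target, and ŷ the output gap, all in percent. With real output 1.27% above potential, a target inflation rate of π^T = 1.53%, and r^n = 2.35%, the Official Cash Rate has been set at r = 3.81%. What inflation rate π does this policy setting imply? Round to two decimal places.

Output 1.27% above potential → ŷ = 1.27.
Collecting π: r = r^n + (1 + 0.5) π − 0.5 π^T + 1 ŷ
1.5 π = 3.81 − 2.35 + 0.5 × 1.53 − 1 × 1.27 = 0.955
π = 0.955 / 1.5 = 0.64

0.64%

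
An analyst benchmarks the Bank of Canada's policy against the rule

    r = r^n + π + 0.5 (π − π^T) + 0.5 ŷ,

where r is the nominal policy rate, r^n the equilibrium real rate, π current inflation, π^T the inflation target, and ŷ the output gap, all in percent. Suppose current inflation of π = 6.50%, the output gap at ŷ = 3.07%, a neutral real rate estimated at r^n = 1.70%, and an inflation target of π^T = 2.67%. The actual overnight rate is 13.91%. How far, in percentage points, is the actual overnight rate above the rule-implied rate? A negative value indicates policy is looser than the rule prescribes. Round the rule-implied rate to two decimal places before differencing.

2.26 pp

r = 1.70 + 6.50 + 0.5 × (6.50 − 2.67) + 0.5 × 3.07
   = 1.70 + 6.5 + 1.915 + 1.535 = 11.65
Deviation = 13.91 − 11.65 = 2.26 pp.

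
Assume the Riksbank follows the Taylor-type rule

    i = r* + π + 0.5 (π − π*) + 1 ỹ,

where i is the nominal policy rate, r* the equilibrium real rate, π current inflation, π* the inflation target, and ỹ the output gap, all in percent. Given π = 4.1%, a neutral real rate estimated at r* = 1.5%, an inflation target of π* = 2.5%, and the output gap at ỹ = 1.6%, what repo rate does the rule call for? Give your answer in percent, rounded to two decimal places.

i = 1.5 + 4.1 + 0.5 × (4.1 − 2.5) + 1 × 1.6
   = 1.5 + 4.1 + 0.8 + 1.6 = 8.00

8.00%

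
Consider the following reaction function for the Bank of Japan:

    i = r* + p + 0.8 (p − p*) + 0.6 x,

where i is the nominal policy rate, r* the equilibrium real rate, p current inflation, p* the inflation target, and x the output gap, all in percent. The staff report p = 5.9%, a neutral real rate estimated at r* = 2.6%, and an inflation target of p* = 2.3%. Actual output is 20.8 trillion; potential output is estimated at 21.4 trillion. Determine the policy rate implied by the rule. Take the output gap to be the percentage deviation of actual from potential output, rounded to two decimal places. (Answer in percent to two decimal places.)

Output gap = 100 × (20.8 − 21.4) / 21.4 = -2.80%.
i = 2.60 + 5.90 + 0.8 × (5.90 − 2.30) + 0.6 × (-2.80)
   = 2.60 + 5.9 + 2.88 − 1.68 = 9.70

9.70%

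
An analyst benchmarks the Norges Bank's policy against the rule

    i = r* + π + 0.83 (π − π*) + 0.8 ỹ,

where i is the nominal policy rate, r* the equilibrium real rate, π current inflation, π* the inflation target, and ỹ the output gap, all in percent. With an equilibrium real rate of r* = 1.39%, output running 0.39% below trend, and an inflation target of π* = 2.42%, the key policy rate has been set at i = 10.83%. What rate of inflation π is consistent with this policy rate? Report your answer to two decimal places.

Output 0.39% below potential → ỹ = -0.39.
Collecting π: i = r* + (1 + 0.83) π − 0.83 π* + 0.8 ỹ
1.83 π = 10.83 − 1.39 + 0.83 × 2.42 − 0.8 × (-0.39) = 11.7606
π = 11.7606 / 1.83 = 6.43

6.43%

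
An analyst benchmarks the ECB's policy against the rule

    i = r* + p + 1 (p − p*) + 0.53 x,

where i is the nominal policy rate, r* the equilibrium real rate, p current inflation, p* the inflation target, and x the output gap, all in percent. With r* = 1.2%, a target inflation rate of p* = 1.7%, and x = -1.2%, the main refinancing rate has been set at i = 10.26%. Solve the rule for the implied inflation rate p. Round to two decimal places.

Collecting p: i = r* + (1 + 1) p − 1 p* + 0.53 x
2 p = 10.26 − 1.2 + 1 × 1.7 − 0.53 × (-1.2) = 11.396
p = 11.396 / 2 = 5.70

5.70%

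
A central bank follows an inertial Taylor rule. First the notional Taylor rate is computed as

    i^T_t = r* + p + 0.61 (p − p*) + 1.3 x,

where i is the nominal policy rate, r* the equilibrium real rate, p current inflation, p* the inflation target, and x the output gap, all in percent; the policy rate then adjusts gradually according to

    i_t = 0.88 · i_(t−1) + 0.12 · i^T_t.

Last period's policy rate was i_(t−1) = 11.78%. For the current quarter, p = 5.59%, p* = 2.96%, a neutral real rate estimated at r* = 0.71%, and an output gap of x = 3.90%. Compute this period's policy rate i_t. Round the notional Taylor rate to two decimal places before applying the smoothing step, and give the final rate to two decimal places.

11.92%

i^T_t = 0.71 + 5.59 + 0.61 × (5.59 − 2.96) + 1.3 × 3.90
   = 0.71 + 5.59 + 1.6043 + 5.07 = 12.97
i_t = 0.88 × 11.78 + 0.12 × 12.97 = 10.3664 + 1.5564 = 11.92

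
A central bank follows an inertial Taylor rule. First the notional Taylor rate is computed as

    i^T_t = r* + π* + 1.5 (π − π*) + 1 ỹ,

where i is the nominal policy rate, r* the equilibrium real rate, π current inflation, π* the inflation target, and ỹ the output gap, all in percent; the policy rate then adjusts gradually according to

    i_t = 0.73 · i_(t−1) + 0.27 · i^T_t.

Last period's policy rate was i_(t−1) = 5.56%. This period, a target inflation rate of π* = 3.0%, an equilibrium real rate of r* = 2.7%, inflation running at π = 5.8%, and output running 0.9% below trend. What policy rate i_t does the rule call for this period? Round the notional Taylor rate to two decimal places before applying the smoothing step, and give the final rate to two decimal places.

Output 0.9% below potential → ỹ = -0.9.
i^T_t = 2.7 + 3.0 + 1.5 × (5.8 − 3.0) + 1 × (-0.9)
   = 2.7 + 3 + 4.2 − 0.9 = 9.00
i_t = 0.73 × 5.56 + 0.27 × 9.00 = 4.0588 + 2.43 = 6.49

6.49%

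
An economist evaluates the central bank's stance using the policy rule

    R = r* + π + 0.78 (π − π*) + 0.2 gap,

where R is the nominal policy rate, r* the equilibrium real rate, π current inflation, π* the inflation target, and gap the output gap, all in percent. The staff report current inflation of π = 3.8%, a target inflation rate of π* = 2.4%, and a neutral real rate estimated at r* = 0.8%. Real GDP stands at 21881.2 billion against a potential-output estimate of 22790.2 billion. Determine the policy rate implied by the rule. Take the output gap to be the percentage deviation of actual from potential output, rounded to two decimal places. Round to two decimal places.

4.89%

Output gap = 100 × (21881.2 − 22790.2) / 22790.2 = -3.99%.
R = 0.80 + 3.80 + 0.78 × (3.80 − 2.40) + 0.2 × (-3.99)
   = 0.80 + 3.8 + 1.092 − 0.798 = 4.89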